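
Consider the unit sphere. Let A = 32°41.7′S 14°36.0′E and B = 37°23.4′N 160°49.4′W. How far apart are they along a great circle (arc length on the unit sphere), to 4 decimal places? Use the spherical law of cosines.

With latitudes φ₁ = -32.695°, φ₂ = 37.390° and longitude difference Δλ = -175.423°:
cos c = sin φ₁ sin φ₂ + cos φ₁ cos φ₂ cos Δλ = (-0.5402)(0.6072) + (0.8416)(0.7945)(-0.9968) = -0.99451,
so c = arccos(-0.99451) = 3.03678 rad.
On the unit sphere the arc length equals the central angle: 3.0368.

3.0368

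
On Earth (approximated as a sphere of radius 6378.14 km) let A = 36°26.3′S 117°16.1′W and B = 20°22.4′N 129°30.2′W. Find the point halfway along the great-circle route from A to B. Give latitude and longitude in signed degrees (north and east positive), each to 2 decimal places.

-8.08°, -123.85°

The central angle between A and B is δ = 1.0119 rad.
With f = 0.5, the slerp weights are sin((1−f)δ)/sin δ = 0.5716 and sin(fδ)/sin δ = 0.5716.
Weighted sum of the unit vectors: (0.5716)·(-0.3686,-0.7151,-0.5940) + (0.5716)·(-0.5963,-0.7233,0.3481) = (-0.5516, -0.8222, -0.1405).
Converting back: φ = atan2(z, √(x²+y²)) = -8.08°, λ = atan2(y, x) = -123.85°.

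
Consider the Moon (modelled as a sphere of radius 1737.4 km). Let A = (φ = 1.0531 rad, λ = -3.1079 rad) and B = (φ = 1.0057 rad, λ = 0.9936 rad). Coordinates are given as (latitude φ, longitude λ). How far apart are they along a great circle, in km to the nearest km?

Let φ₁ = 1.0531 rad, φ₂ = 1.0057 rad, and Δλ = -2.1817 rad.
cos c = sin φ₁ sin φ₂ + cos φ₁ cos φ₂ cos Δλ = (0.8690)(0.8445) + (0.4949)(0.5355)(-0.5736) = 0.58186,
so c = arccos(0.58186) = 0.94978 rad.
Distance = R·c = 1737.4 × 0.9498 ≈ 1650 km.

1650 km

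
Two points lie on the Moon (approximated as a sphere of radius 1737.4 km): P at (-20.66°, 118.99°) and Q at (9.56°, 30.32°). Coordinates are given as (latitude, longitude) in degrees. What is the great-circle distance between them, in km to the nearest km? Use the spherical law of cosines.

2794 km

In radians: φ₁ = -0.3606, φ₂ = 0.1669, Δλ = -88.670° = -1.5476 rad.
cos c = sin φ₁ sin φ₂ + cos φ₁ cos φ₂ cos Δλ = (-0.3528)(0.1661) + (0.9357)(0.9861)(0.0232) = -0.03718,
so c = arccos(-0.03718) = 1.60799 rad.
Distance = R·c = 1737.4 × 1.6080 ≈ 2794 km.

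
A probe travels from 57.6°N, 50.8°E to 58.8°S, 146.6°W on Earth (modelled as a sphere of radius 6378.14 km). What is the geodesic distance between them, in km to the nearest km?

19011 km

In radians: φ₁ = 1.0053, φ₂ = -1.0263, Δλ = 162.600° = 2.8379 rad.
cos c = sin φ₁ sin φ₂ + cos φ₁ cos φ₂ cos Δλ = (0.8443)(-0.8554) + (0.5358)(0.5180)(-0.9542) = -0.98708,
so c = arccos(-0.98708) = 2.98066 rad.
Distance = R·c = 6378.14 × 2.9807 ≈ 19011 km.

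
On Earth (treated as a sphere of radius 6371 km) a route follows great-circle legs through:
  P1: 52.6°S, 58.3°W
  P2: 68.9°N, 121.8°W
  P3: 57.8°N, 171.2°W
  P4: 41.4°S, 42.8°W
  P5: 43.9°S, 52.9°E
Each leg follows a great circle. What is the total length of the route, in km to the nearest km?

Leg P1→P2: central angle 2.2700 rad, distance 14462.0 km.
Leg P2→P3: central angle 0.4170 rad, distance 2656.8 km.
Leg P3→P4: central angle 2.5113 rad, distance 15999.8 km.
Leg P4→P5: central angle 1.1540 rad, distance 7351.9 km.
Total: 14462.0 + 2656.8 + 15999.8 + 7351.9 ≈ 40470 km.

40470 km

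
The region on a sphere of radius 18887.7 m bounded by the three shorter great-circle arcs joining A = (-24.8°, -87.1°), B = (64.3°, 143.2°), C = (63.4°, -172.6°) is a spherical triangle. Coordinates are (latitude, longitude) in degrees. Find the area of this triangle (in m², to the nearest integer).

27517453 m²

Side lengths (central angles): a = 0.3335, b = 1.9211, c = 2.2516 rad; semiperimeter s = 2.2531.
By l'Huilier's theorem, tan(E/4) = √[tan(s/2) tan((s−a)/2) tan((s−b)/2) tan((s−c)/2)], giving spherical excess E = 0.0771 rad.
Area = E·R² = 0.0771 × (18887.7)² ≈ 27517453 m².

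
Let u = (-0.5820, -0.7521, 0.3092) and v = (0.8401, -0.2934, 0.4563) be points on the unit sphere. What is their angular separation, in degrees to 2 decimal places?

u·v = -0.1272; |u| = 1.0000, |v| = 1.0000.
cos θ = (u·v)/(|u||v|) = -0.1272, so θ = 97.31°.

97.31°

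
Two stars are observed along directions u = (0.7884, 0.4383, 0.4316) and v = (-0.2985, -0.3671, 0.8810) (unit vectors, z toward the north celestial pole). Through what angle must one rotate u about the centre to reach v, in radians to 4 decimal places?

1.5868 rad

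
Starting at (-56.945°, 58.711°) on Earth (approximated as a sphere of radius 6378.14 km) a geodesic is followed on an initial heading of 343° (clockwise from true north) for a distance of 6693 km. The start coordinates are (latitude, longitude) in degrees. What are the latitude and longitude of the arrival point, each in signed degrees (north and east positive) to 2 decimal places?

Angular distance δ = d/R = 6693/6378.14 = 1.04937 rad; initial bearing θ = 5.9865 rad.
sin φ₂ = sin φ₁ cos δ + cos φ₁ sin δ cos θ = (-0.8381)(0.4981) + (0.5454)(0.8671)(0.9563) = 0.0348, so φ₂ = 1.99°.
Δλ = atan2(sin θ sin δ cos φ₁, cos δ − sin φ₁ sin φ₂) = atan2(-0.1383, 0.5273) = -14.695°.
λ₂ = 58.711° − 14.695° = 44.02°.

1.99°, 44.02°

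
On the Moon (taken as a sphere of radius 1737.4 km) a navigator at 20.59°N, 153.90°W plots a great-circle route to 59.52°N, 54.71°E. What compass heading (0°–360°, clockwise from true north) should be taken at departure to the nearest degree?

346°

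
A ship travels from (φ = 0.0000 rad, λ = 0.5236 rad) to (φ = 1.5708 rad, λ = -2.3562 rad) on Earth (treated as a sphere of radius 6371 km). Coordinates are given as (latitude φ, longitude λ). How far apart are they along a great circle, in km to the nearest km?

10008 km

With latitudes φ₁ = 0.000°, φ₂ = 90.000° and longitude difference Δλ = -165.000°:
cos c = sin φ₁ sin φ₂ + cos φ₁ cos φ₂ cos Δλ = (0.0000)(1.0000) + (1.0000)(-0.0000)(-0.9659) = 0.00000,
so c = arccos(0.00000) = 1.57079 rad.
Distance = R·c = 6371 × 1.5708 ≈ 10008 km.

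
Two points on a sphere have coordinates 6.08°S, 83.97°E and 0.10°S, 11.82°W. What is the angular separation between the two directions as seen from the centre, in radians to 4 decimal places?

With latitudes φ₁ = -6.080°, φ₂ = -0.100° and longitude difference Δλ = -95.790°:
cos c = sin φ₁ sin φ₂ + cos φ₁ cos φ₂ cos Δλ = (-0.1059)(-0.0017) + (0.9944)(1.0000)(-0.1009) = -0.10013,
so c = arccos(-0.10013) = 1.67109 rad.
So the angular separation is 1.6711 rad.

1.6711 rad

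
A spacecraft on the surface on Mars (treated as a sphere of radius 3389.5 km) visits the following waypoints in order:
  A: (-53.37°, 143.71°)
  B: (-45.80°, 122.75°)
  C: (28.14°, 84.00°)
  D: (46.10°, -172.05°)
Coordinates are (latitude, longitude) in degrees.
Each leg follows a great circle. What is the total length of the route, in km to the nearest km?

10427 km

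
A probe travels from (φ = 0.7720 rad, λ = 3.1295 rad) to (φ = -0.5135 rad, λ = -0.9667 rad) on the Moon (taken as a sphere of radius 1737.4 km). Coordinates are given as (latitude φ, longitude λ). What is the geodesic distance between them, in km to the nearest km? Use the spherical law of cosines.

4084 km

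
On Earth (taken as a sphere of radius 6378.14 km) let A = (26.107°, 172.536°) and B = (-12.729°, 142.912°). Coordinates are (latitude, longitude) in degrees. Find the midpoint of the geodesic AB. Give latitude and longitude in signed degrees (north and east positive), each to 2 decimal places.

6.92°, 157.10°

Central angle δ = 0.8440 rad. Interpolating on the sphere with fraction f = 0.5:
P = [sin((1−f)δ)·A + sin(fδ)·B] / sin δ = 0.5481·A + 0.5481·B in Cartesian coordinates,
giving P = (-0.9145, 0.3863, 0.1204), i.e. latitude 6.92°, longitude 157.10°.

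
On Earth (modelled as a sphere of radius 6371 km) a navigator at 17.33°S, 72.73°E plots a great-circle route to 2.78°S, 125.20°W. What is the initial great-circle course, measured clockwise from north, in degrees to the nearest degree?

137°

With φ₁ = -0.3025, φ₂ = -0.0485, Δλ = 2.8287 rad, the forward-azimuth formula gives
θ = atan2( sin Δλ cos φ₂ , cos φ₁ sin φ₂ − sin φ₁ cos φ₂ cos Δλ ) = atan2(0.3075, -0.3294) = 136.97°.
So the initial bearing is 137°.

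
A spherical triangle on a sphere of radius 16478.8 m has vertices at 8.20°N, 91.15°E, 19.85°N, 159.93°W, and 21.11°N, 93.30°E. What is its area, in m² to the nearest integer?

Side lengths (central angles): a = 1.7021, b = 0.2282, c = 1.8270 rad; semiperimeter s = 1.8786.
By l'Huilier's theorem, tan(E/4) = √[tan(s/2) tan((s−a)/2) tan((s−b)/2) tan((s−c)/2)], giving spherical excess E = 0.2324 rad.
Area = E·R² = 0.2324 × (16478.8)² ≈ 63116680 m².

63116680 m²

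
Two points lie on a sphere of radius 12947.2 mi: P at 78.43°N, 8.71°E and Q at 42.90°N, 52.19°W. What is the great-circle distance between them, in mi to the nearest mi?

9583 mi

With latitudes φ₁ = 78.430°, φ₂ = 42.900° and longitude difference Δλ = -60.900°:
Haversine: a = sin²(Δφ/2) + cos φ₁ cos φ₂ sin²(Δλ/2) = 0.0931 + (0.2006)(0.7325)(0.2568) = 0.13083.
Central angle c = 2·arcsin(√a) = 0.74019 rad.
Distance = R·c = 12947.2 × 0.7402 ≈ 9583 mi.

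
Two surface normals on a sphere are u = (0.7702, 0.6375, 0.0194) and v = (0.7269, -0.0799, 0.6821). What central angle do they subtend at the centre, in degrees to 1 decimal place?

u·v = 0.5222; |u| = 1.0000, |v| = 1.0000.
cos θ = (u·v)/(|u||v|) = 0.5221, so θ = 58.5°.

58.5°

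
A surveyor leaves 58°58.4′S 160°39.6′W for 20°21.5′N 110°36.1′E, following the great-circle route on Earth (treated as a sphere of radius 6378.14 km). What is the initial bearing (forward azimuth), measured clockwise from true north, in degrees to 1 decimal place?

281.9°

With φ₁ = -1.0293, φ₂ = 0.3553, Δλ = -1.5488 rad, the forward-azimuth formula gives
θ = atan2( sin Δλ cos φ₂ , cos φ₁ sin φ₂ − sin φ₁ cos φ₂ cos Δλ ) = atan2(-0.9373, 0.1970) = -78.13°.
Adding 360° brings this into [0°, 360°): 281.9°.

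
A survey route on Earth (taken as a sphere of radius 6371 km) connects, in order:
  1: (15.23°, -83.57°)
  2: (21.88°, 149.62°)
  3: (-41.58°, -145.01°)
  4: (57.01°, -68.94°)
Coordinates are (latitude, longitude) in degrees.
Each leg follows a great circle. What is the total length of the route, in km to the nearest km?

Leg 1→2: central angle 2.0248 rad, distance 12900.1 km.
Leg 2→3: central angle 1.5288 rad, distance 9740.1 km.
Leg 3→4: central angle 2.0472 rad, distance 13042.9 km.
Total: 12900.1 + 9740.1 + 13042.9 ≈ 35683 km.

35683 km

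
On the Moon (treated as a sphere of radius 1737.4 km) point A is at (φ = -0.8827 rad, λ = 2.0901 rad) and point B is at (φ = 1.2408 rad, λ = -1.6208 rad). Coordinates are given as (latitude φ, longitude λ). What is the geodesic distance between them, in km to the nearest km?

Let φ₁ = -0.8827 rad, φ₂ = 1.2408 rad, and Δλ = 2.5723 rad.
cos c = sin φ₁ sin φ₂ + cos φ₁ cos φ₂ cos Δλ = (-0.7725)(0.9460) + (0.6351)(0.3240)(-0.8423) = -0.90411,
so c = arccos(-0.90411) = 2.70008 rad.
Distance = R·c = 1737.4 × 2.7001 ≈ 4691 km.

4691 km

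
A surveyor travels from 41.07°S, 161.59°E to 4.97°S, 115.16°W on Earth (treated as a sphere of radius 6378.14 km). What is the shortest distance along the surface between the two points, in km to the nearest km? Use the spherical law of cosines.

In radians: φ₁ = -0.7168, φ₂ = -0.0867, Δλ = 83.250° = 1.4530 rad.
cos c = sin φ₁ sin φ₂ + cos φ₁ cos φ₂ cos Δλ = (-0.6570)(-0.0866) + (0.7539)(0.9962)(0.1175) = 0.14520,
so c = arccos(0.14520) = 1.42509 rad.
Distance = R·c = 6378.14 × 1.4251 ≈ 9089 km.

9089 km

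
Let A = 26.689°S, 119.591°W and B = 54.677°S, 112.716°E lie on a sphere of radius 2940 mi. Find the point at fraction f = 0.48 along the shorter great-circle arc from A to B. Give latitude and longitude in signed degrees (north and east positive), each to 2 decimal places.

-59.79°, -156.96°

Central angle δ = 1.5202 rad. Interpolating on the sphere with fraction f = 0.48:
P = [sin((1−f)δ)·A + sin(fδ)·B] / sin δ = 0.7116·A + 0.6675·B in Cartesian coordinates,
giving P = (-0.4630, -0.1969, -0.8642), i.e. latitude -59.79°, longitude -156.96°.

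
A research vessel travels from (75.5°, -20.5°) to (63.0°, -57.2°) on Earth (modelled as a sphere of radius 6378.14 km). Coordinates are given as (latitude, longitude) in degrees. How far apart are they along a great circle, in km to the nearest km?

1947 km

With latitudes φ₁ = 75.500°, φ₂ = 63.000° and longitude difference Δλ = -36.700°:
cos c = sin φ₁ sin φ₂ + cos φ₁ cos φ₂ cos Δλ = (0.9681)(0.8910) + (0.2504)(0.4540)(0.8018) = 0.95376,
so c = arccos(0.95376) = 0.30528 rad.
Distance = R·c = 6378.14 × 0.3053 ≈ 1947 km.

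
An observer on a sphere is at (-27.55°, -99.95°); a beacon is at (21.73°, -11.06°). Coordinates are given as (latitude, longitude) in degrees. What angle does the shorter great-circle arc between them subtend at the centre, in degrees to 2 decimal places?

98.93°

In radians: φ₁ = -0.4808, φ₂ = 0.3793, Δλ = 88.890° = 1.5514 rad.
Haversine: a = sin²(Δφ/2) + cos φ₁ cos φ₂ sin²(Δλ/2) = 0.1738 + (0.8866)(0.9289)(0.4903) = 0.57764.
Central angle c = 2·arcsin(√a) = 1.72671 rad.
So the angular separation is 98.93°.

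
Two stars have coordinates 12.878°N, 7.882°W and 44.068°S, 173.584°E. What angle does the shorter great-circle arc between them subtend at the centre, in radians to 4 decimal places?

2.5968 rad

Let φ₁ = 0.2248 rad, φ₂ = -0.7691 rad, and Δλ = -3.1160 rad.
cos c = sin φ₁ sin φ₂ + cos φ₁ cos φ₂ cos Δλ = (0.2229)(-0.6955) + (0.9748)(0.7185)(-0.9997) = -0.85523,
so c = arccos(-0.85523) = 2.59678 rad.
So the angular separation is 2.5968 rad.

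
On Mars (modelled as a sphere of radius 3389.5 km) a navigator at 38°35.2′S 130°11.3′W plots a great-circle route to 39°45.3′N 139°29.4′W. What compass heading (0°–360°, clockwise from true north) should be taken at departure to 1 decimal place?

352.7°

Δλ = -9.302° = -0.1623 rad.
y = sin Δλ · cos φ₂ = (-0.1616)(0.7688) = -0.1243
x = cos φ₁ sin φ₂ − sin φ₁ cos φ₂ cos Δλ = (0.7817)(0.6395) − (-0.6237)(0.7688)(0.9869) = 0.9731
θ = atan2(y, x) = -7.28°; adding 360° gives 352.7°.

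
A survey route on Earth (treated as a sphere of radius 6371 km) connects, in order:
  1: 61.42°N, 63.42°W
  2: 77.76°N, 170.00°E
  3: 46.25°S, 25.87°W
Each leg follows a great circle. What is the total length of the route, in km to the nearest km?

20567 km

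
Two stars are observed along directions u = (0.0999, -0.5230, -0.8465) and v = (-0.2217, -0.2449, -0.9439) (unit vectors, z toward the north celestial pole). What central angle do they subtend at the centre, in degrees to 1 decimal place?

u·v = 0.9049; |u| = 1.0000, |v| = 1.0000.
cos θ = (u·v)/(|u||v|) = 0.9049, so θ = 25.2°.

25.2°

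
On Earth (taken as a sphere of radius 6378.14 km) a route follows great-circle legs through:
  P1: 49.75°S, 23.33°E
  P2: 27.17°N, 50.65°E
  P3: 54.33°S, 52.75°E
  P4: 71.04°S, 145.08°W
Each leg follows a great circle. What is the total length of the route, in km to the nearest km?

Leg P1→P2: central angle 1.4079 rad, distance 8979.7 km.
Leg P2→P3: central angle 1.4228 rad, distance 9074.8 km.
Leg P3→P4: central angle 0.9423 rad, distance 6009.9 km.
Total: 8979.7 + 9074.8 + 6009.9 ≈ 24064 km.

24064 km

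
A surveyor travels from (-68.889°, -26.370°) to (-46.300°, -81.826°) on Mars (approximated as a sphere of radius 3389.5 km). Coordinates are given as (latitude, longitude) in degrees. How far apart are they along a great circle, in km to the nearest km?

2092 km

With latitudes φ₁ = -68.889°, φ₂ = -46.300° and longitude difference Δλ = -55.456°:
Haversine: a = sin²(Δφ/2) + cos φ₁ cos φ₂ sin²(Δλ/2) = 0.0384 + (0.3602)(0.6909)(0.2165) = 0.09223.
Central angle c = 2·arcsin(√a) = 0.61712 rad.
Distance = R·c = 3389.5 × 0.6171 ≈ 2092 km.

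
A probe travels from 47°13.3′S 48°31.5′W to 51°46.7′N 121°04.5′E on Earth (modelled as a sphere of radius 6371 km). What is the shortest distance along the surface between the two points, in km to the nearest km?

19110 km

Let φ₁ = -0.8242 rad, φ₂ = 0.9037 rad, and Δλ = 2.9601 rad.
cos c = sin φ₁ sin φ₂ + cos φ₁ cos φ₂ cos Δλ = (-0.7340)(0.7856) + (0.6792)(0.6187)(-0.9836) = -0.98994,
so c = arccos(-0.98994) = 2.99960 rad.
Distance = R·c = 6371 × 2.9996 ≈ 19110 km.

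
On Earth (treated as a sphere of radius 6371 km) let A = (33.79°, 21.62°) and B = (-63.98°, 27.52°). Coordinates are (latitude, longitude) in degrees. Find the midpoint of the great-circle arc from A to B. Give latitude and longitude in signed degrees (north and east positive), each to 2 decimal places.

-15.11°, 23.66°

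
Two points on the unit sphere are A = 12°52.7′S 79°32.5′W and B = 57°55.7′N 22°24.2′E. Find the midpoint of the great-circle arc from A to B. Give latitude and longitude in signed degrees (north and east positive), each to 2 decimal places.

31.76°, -48.55°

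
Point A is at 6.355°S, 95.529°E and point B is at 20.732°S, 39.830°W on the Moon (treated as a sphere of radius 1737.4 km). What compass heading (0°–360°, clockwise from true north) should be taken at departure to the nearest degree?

With φ₁ = -0.1109, φ₂ = -0.3618, Δλ = -2.3625 rad, the forward-azimuth formula gives
θ = atan2( sin Δλ cos φ₂ , cos φ₁ sin φ₂ − sin φ₁ cos φ₂ cos Δλ ) = atan2(-0.6572, -0.4255) = -122.92°.
Adding 360° brings this into [0°, 360°): 237°.

237°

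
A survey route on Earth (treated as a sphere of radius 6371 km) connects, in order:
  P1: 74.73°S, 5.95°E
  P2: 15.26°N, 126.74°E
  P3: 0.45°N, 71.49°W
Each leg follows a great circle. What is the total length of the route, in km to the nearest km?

29875 km

Leg P1→P2: central angle 1.9649 rad, distance 12518.3 km.
Leg P2→P3: central angle 2.7244 rad, distance 17357.1 km.
Total: 12518.3 + 17357.1 ≈ 29875 km.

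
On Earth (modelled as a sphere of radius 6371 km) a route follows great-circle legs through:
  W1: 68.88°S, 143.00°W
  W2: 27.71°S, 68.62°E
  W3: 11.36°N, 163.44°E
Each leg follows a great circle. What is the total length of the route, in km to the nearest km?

20031 km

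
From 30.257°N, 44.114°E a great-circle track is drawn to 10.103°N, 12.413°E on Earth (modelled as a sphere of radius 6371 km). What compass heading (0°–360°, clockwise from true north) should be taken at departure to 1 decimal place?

With φ₁ = 0.5281, φ₂ = 0.1763, Δλ = -0.5533 rad, the forward-azimuth formula gives
θ = atan2( sin Δλ cos φ₂ , cos φ₁ sin φ₂ − sin φ₁ cos φ₂ cos Δλ ) = atan2(-0.5173, -0.2705) = -117.61°.
Adding 360° brings this into [0°, 360°): 242.4°.

242.4°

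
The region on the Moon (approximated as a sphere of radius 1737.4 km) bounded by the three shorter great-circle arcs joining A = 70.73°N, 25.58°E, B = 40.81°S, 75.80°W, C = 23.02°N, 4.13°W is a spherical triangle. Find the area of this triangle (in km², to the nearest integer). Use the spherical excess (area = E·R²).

Side lengths (central angles): a = 1.6073, b = 0.8854, c = 2.2999 rad; semiperimeter s = 2.3963.
By l'Huilier's theorem, tan(E/4) = √[tan(s/2) tan((s−a)/2) tan((s−b)/2) tan((s−c)/2)], giving spherical excess E = 0.8661 rad.
Area = E·R² = 0.8661 × (1737.4)² ≈ 2614423 km².

2614423 km²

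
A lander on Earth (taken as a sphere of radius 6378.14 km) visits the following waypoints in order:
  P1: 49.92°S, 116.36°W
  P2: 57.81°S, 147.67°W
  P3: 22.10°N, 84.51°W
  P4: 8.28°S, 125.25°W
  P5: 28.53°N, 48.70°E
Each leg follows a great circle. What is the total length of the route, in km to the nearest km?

36119 km

Leg P1→P2: central angle 0.3465 rad, distance 2209.8 km.
Leg P2→P3: central angle 1.6665 rad, distance 10629.0 km.
Leg P3→P4: central angle 0.8756 rad, distance 5584.9 km.
Leg P4→P5: central angle 2.7744 rad, distance 17695.7 km.
Total: 2209.8 + 10629.0 + 5584.9 + 17695.7 ≈ 36119 km.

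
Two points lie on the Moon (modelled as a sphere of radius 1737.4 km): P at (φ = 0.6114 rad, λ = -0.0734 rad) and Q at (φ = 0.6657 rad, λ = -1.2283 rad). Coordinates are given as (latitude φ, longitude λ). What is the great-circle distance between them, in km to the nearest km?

1579 km

In radians: φ₁ = 0.6114, φ₂ = 0.6657, Δλ = -66.171° = -1.1549 rad.
cos c = sin φ₁ sin φ₂ + cos φ₁ cos φ₂ cos Δλ = (0.5740)(0.6176) + (0.8188)(0.7865)(0.4040) = 0.61470,
so c = arccos(0.61470) = 0.90879 rad.
Distance = R·c = 1737.4 × 0.9088 ≈ 1579 km.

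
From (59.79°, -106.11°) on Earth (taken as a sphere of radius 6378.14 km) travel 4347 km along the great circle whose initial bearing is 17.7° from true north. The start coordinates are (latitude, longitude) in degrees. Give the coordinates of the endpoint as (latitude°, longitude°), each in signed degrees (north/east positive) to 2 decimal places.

Angular distance δ = d/R = 4347/6378.14 = 0.68155 rad; initial bearing θ = 0.3089 rad.
sin φ₂ = sin φ₁ cos δ + cos φ₁ sin δ cos θ = (0.8642)(0.7766) + (0.5032)(0.6300)(0.9527) = 0.9731, so φ₂ = 76.68°.
Δλ = atan2(sin θ sin δ cos φ₁, cos δ − sin φ₁ sin φ₂) = atan2(0.0964, -0.0644) = 123.733°.
λ₂ = -106.110° + 123.733° = 17.62°.

76.68°, 17.62°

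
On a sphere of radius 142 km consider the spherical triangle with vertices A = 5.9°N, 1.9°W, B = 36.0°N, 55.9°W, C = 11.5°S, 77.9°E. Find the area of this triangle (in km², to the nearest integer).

Side lengths (central angles): a = 2.2995, b = 1.4181, c = 1.0081 rad; semiperimeter s = 2.3629.
By l'Huilier's theorem, tan(E/4) = √[tan(s/2) tan((s−a)/2) tan((s−b)/2) tan((s−c)/2)], giving spherical excess E = 0.7053 rad.
Area = E·R² = 0.7053 × (142)² ≈ 14222 km².

14222 km²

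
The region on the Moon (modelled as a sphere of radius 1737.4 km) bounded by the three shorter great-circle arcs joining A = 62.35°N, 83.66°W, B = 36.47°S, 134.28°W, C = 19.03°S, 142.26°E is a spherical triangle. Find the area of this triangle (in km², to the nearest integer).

Side lengths (central angles): a = 1.2866, b = 2.2068, c = 1.8648 rad; semiperimeter s = 2.6791.
By l'Huilier's theorem, tan(E/4) = √[tan(s/2) tan((s−a)/2) tan((s−b)/2) tan((s−c)/2)], giving spherical excess E = 2.1821 rad.
Area = E·R² = 2.1821 × (1737.4)² ≈ 6586651 km².

6586651 km²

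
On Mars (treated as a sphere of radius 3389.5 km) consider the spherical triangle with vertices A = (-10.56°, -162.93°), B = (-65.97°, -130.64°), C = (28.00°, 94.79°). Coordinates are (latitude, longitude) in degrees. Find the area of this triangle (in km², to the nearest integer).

Side lengths (central angles): a = 2.3201, b = 1.8449, c = 1.0405 rad; semiperimeter s = 2.6027.
By l'Huilier's theorem, tan(E/4) = √[tan(s/2) tan((s−a)/2) tan((s−b)/2) tan((s−c)/2)], giving spherical excess E = 1.6947 rad.
Area = E·R² = 1.6947 × (3389.5)² ≈ 19469455 km².

19469455 km²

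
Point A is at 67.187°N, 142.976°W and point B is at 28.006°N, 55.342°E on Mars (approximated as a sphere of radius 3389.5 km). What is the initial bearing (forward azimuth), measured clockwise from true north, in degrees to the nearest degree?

Δλ = -161.682° = -2.8219 rad.
y = sin Δλ · cos φ₂ = (-0.3143)(0.8829) = -0.2775
x = cos φ₁ sin φ₂ − sin φ₁ cos φ₂ cos Δλ = (0.3877)(0.4696) − (0.9218)(0.8829)(-0.9493) = 0.9547
θ = atan2(y, x) = -16.21°; adding 360° gives 344°.

344°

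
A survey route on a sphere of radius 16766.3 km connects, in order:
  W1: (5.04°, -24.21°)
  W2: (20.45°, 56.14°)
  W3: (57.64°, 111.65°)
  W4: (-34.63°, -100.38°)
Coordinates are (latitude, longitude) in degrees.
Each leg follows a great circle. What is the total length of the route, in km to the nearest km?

Leg W1→W2: central angle 1.3825 rad, distance 23180.0 km.
Leg W2→W3: central angle 0.9532 rad, distance 15980.9 km.
Leg W3→W4: central angle 2.5933 rad, distance 43479.3 km.
Total: 23180.0 + 15980.9 + 43479.3 ≈ 82640 km.

82640 km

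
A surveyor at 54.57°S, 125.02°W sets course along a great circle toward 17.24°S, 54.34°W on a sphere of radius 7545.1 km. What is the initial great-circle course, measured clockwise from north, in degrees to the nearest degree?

85°

Δλ = 70.680° = 1.2336 rad.
y = sin Δλ · cos φ₂ = (0.9437)(0.9551) = 0.9013
x = cos φ₁ sin φ₂ − sin φ₁ cos φ₂ cos Δλ = (0.5797)(-0.2964) − (-0.8148)(0.9551)(0.3308) = 0.0857
θ = atan2(y, x) = 84.57°, so the bearing is 85°.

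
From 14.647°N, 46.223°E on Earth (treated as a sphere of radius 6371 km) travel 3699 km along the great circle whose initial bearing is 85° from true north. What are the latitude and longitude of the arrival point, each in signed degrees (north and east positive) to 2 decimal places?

Angular distance δ = d/R = 3699/6371 = 0.58060 rad; initial bearing θ = 1.4835 rad.
sin φ₂ = sin φ₁ cos δ + cos φ₁ sin δ cos θ = (0.2529)(0.8361) + (0.9675)(0.5485)(0.0872) = 0.2577, so φ₂ = 14.93°.
Δλ = atan2(sin θ sin δ cos φ₁, cos δ − sin φ₁ sin φ₂) = atan2(0.5287, 0.7710) = 34.440°.
λ₂ = 46.223° + 34.440° = 80.66°.

14.93°, 80.66°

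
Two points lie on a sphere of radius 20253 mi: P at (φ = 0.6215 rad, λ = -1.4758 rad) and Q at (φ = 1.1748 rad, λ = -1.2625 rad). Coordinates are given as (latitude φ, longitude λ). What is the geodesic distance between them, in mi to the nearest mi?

11477 mi

Let φ₁ = 0.6215 rad, φ₂ = 1.1748 rad, and Δλ = 0.2133 rad.
Haversine: a = sin²(Δφ/2) + cos φ₁ cos φ₂ sin²(Δλ/2) = 0.0746 + (0.8130)(0.3857)(0.0113) = 0.07816.
Central angle c = 2·arcsin(√a) = 0.56668 rad.
Distance = R·c = 20253 × 0.5667 ≈ 11477 mi.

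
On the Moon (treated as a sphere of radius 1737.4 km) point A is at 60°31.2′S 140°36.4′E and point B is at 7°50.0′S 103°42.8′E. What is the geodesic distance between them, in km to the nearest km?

In radians: φ₁ = -1.0563, φ₂ = -0.1367, Δλ = -36.893° = -0.6439 rad.
cos c = sin φ₁ sin φ₂ + cos φ₁ cos φ₂ cos Δλ = (-0.8705)(-0.1363) + (0.4921)(0.9907)(0.7998) = 0.50855,
so c = arccos(0.50855) = 1.03730 rad.
Distance = R·c = 1737.4 × 1.0373 ≈ 1802 km.

1802 km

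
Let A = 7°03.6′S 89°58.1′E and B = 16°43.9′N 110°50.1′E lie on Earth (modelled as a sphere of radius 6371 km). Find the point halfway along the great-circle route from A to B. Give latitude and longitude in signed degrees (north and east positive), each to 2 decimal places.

The central angle between A and B is δ = 0.5497 rad.
With f = 0.5, the slerp weights are sin((1−f)δ)/sin δ = 0.5195 and sin(fδ)/sin δ = 0.5195.
Weighted sum of the unit vectors: (0.5195)·(0.0005,0.9924,-0.1229) + (0.5195)·(-0.3406,0.8950,0.2879) = (-0.1767, 0.9805, 0.0857).
Converting back: φ = atan2(z, √(x²+y²)) = 4.92°, λ = atan2(y, x) = 100.21°.

4.92°, 100.21°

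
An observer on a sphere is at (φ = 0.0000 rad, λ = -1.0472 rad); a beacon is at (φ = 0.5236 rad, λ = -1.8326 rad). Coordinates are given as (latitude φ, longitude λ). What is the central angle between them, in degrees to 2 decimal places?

52.24°

Let φ₁ = 0.0000 rad, φ₂ = 0.5236 rad, and Δλ = -0.7854 rad.
cos c = sin φ₁ sin φ₂ + cos φ₁ cos φ₂ cos Δλ = (0.0000)(0.5000) + (1.0000)(0.8660)(0.7071) = 0.61237,
so c = arccos(0.61237) = 0.91174 rad.
So the angular separation is 52.24°.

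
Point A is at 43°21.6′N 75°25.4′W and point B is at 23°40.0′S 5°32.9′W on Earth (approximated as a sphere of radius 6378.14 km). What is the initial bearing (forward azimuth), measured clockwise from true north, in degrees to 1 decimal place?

120.6°

With φ₁ = 0.7568, φ₂ = -0.4131, Δλ = 1.2195 rad, the forward-azimuth formula gives
θ = atan2( sin Δλ cos φ₂ , cos φ₁ sin φ₂ − sin φ₁ cos φ₂ cos Δλ ) = atan2(0.8600, -0.5082) = 120.58°.
So the initial bearing is 120.6°.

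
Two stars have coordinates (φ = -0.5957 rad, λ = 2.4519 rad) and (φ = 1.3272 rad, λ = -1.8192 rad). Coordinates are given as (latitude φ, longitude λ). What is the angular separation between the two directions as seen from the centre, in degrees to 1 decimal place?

129.0°

In radians: φ₁ = -0.5957, φ₂ = 1.3272, Δλ = 115.284° = 2.0121 rad.
Haversine: a = sin²(Δφ/2) + cos φ₁ cos φ₂ sin²(Δλ/2) = 0.6724 + (0.8278)(0.2412)(0.7136) = 0.81490.
Central angle c = 2·arcsin(√a) = 2.25209 rad.
So the angular separation is 129.0°.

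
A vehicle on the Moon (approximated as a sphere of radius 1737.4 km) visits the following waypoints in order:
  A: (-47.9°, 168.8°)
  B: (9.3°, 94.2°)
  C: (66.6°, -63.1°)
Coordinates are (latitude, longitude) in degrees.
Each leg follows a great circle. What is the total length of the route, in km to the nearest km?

5735 km

Leg A→B: central angle 1.5150 rad, distance 2632.1 km.
Leg B→C: central angle 1.7857 rad, distance 3102.5 km.
Total: 2632.1 + 3102.5 ≈ 5735 km.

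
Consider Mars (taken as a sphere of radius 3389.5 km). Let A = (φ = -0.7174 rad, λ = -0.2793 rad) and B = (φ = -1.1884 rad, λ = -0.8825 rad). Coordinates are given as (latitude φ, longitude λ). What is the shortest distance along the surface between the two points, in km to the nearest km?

1935 km

With latitudes φ₁ = -41.104°, φ₂ = -68.090° and longitude difference Δλ = -34.561°:
Haversine: a = sin²(Δφ/2) + cos φ₁ cos φ₂ sin²(Δλ/2) = 0.0544 + (0.7535)(0.3731)(0.0882) = 0.07925.
Central angle c = 2·arcsin(√a) = 0.57075 rad.
Distance = R·c = 3389.5 × 0.5708 ≈ 1935 km.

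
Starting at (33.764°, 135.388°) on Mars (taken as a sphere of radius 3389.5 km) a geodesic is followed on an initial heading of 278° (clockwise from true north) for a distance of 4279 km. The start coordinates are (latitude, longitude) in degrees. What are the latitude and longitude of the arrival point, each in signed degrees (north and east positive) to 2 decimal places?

Angular distance δ = d/R = 4279/3389.5 = 1.26243 rad; initial bearing θ = 4.8520 rad.
sin φ₂ = sin φ₁ cos δ + cos φ₁ sin δ cos θ = (0.5558)(0.3035) + (0.8313)(0.9528)(0.1392) = 0.2789, so φ₂ = 16.20°.
Δλ = atan2(sin θ sin δ cos φ₁, cos δ − sin φ₁ sin φ₂) = atan2(-0.7844, 0.1485) = -79.281°.
λ₂ = 135.388° − 79.281° = 56.11°.

16.20°, 56.11°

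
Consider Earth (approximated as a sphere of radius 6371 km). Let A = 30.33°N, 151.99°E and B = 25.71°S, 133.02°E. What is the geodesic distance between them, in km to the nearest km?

6551 km

With latitudes φ₁ = 30.330°, φ₂ = -25.710° and longitude difference Δλ = -18.970°:
cos c = sin φ₁ sin φ₂ + cos φ₁ cos φ₂ cos Δλ = (0.5050)(-0.4338) + (0.8631)(0.9010)(0.9457) = 0.51638,
so c = arccos(0.51638) = 1.02818 rad.
Distance = R·c = 6371 × 1.0282 ≈ 6551 km.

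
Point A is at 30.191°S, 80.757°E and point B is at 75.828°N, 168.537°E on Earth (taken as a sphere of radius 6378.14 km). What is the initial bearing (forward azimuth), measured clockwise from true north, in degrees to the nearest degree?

Δλ = 87.780° = 1.5321 rad.
y = sin Δλ · cos φ₂ = (0.9992)(0.2448) = 0.2446
x = cos φ₁ sin φ₂ − sin φ₁ cos φ₂ cos Δλ = (0.8644)(0.9696) − (-0.5029)(0.2448)(0.0387) = 0.8428
θ = atan2(y, x) = 16.19°, so the bearing is 16°.

16°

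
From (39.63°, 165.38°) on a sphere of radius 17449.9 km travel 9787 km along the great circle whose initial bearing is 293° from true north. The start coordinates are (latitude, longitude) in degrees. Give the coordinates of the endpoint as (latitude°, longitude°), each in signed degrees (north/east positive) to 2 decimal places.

Angular distance δ = d/R = 9787/17449.9 = 0.56086 rad; initial bearing θ = 5.1138 rad.
sin φ₂ = sin φ₁ cos δ + cos φ₁ sin δ cos θ = (0.6378)(0.8468) + (0.7702)(0.5319)(0.3907) = 0.7002, so φ₂ = 44.44°.
Δλ = atan2(sin θ sin δ cos φ₁, cos δ − sin φ₁ sin φ₂) = atan2(-0.3771, 0.4002) = -43.298°.
λ₂ = 165.380° − 43.298° = 122.08°.

44.44°, 122.08°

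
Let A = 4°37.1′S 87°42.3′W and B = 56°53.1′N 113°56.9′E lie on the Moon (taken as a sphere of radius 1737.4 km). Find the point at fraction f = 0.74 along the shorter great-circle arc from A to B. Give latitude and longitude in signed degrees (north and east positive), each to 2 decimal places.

75.63°, -169.72°

Central angle δ = 2.1816 rad. Interpolating on the sphere with fraction f = 0.74:
P = [sin((1−f)δ)·A + sin(fδ)·B] / sin δ = 0.6559·A + 1.2196·B in Cartesian coordinates,
giving P = (-0.2443, -0.0443, 0.9687), i.e. latitude 75.63°, longitude -169.72°.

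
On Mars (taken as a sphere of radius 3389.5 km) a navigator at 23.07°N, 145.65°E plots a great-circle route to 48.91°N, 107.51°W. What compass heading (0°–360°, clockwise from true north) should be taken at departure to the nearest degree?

Δλ = 106.840° = 1.8647 rad.
y = sin Δλ · cos φ₂ = (0.9571)(0.6572) = 0.6291
x = cos φ₁ sin φ₂ − sin φ₁ cos φ₂ cos Δλ = (0.9200)(0.7537) − (0.3919)(0.6572)(-0.2897) = 0.7680
θ = atan2(y, x) = 39.32°, so the bearing is 39°.

39°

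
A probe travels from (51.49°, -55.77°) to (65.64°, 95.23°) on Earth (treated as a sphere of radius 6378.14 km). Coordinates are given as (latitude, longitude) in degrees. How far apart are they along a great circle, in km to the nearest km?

6766 km

With latitudes φ₁ = 51.490°, φ₂ = 65.640° and longitude difference Δλ = 151.000°:
Haversine: a = sin²(Δφ/2) + cos φ₁ cos φ₂ sin²(Δλ/2) = 0.0152 + (0.6227)(0.4125)(0.9373) = 0.25589.
Central angle c = 2·arcsin(√a) = 1.06076 rad.
Distance = R·c = 6378.14 × 1.0608 ≈ 6766 km.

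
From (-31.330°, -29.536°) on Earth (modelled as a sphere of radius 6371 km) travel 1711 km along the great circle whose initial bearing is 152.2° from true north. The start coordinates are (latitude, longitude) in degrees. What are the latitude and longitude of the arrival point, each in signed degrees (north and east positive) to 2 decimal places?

Angular distance δ = d/R = 1711/6371 = 0.26856 rad; initial bearing θ = 2.6564 rad.
sin φ₂ = sin φ₁ cos δ + cos φ₁ sin δ cos θ = (-0.5200)(0.9642) + (0.8542)(0.2653)(-0.8846) = -0.7018, so φ₂ = -44.57°.
Δλ = atan2(sin θ sin δ cos φ₁, cos δ − sin φ₁ sin φ₂) = atan2(0.1057, 0.5992) = 10.004°.
λ₂ = -29.536° + 10.004° = -19.53°.

-44.57°, -19.53°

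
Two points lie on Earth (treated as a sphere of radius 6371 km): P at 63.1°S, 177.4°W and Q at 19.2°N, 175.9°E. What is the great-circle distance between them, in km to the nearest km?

With latitudes φ₁ = -63.100°, φ₂ = 19.200° and longitude difference Δλ = -6.700°:
cos c = sin φ₁ sin φ₂ + cos φ₁ cos φ₂ cos Δλ = (-0.8918)(0.3289) + (0.4524)(0.9444)(0.9932) = 0.13107,
so c = arccos(0.13107) = 1.43935 rad.
Distance = R·c = 6371 × 1.4393 ≈ 9170 km.

9170 km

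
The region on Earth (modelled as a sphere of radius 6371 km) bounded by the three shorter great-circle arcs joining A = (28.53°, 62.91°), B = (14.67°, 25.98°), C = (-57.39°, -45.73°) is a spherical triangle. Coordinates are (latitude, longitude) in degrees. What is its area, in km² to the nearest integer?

20404075 km²

Side lengths (central angles): a = 1.6205, b = 2.1575, c = 0.6429 rad; semiperimeter s = 2.2105.
By l'Huilier's theorem, tan(E/4) = √[tan(s/2) tan((s−a)/2) tan((s−b)/2) tan((s−c)/2)], giving spherical excess E = 0.5027 rad.
Area = E·R² = 0.5027 × (6371)² ≈ 20404075 km².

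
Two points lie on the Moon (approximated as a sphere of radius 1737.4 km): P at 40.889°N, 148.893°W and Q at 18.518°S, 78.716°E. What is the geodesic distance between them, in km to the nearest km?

4055 km

Let φ₁ = 0.7136 rad, φ₂ = -0.3232 rad, and Δλ = -2.3107 rad.
Haversine: a = sin²(Δφ/2) + cos φ₁ cos φ₂ sin²(Δλ/2) = 0.2455 + (0.7560)(0.9482)(0.8371) = 0.84559.
Central angle c = 2·arcsin(√a) = 2.33392 rad.
Distance = R·c = 1737.4 × 2.3339 ≈ 4055 km.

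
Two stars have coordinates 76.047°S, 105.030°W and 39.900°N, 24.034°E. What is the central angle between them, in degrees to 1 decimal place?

With latitudes φ₁ = -76.047°, φ₂ = 39.900° and longitude difference Δλ = 129.064°:
cos c = sin φ₁ sin φ₂ + cos φ₁ cos φ₂ cos Δλ = (-0.9705)(0.6414) + (0.2411)(0.7672)(-0.6302) = -0.73910,
so c = arccos(-0.73910) = 2.40253 rad.
So the angular separation is 137.7°.

137.7°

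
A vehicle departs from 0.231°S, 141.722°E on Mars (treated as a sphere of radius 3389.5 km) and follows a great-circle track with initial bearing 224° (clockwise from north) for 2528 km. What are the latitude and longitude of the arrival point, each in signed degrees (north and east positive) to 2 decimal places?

-29.41°, 108.96°

Angular distance δ = d/R = 2528/3389.5 = 0.74583 rad; initial bearing θ = 3.9095 rad.
sin φ₂ = sin φ₁ cos δ + cos φ₁ sin δ cos θ = (-0.0040)(0.7345) + (1.0000)(0.6786)(-0.7193) = -0.4911, so φ₂ = -29.41°.
Δλ = atan2(sin θ sin δ cos φ₁, cos δ − sin φ₁ sin φ₂) = atan2(-0.4714, 0.7325) = -32.761°.
λ₂ = 141.722° − 32.761° = 108.96°.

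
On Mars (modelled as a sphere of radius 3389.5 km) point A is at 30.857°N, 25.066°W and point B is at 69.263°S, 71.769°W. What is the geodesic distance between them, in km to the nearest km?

With latitudes φ₁ = 30.857°, φ₂ = -69.263° and longitude difference Δλ = -46.703°:
cos c = sin φ₁ sin φ₂ + cos φ₁ cos φ₂ cos Δλ = (0.5129)(-0.9352) + (0.8585)(0.3541)(0.6858) = -0.27122,
so c = arccos(-0.27122) = 1.84546 rad.
Distance = R·c = 3389.5 × 1.8455 ≈ 6255 km.

6255 km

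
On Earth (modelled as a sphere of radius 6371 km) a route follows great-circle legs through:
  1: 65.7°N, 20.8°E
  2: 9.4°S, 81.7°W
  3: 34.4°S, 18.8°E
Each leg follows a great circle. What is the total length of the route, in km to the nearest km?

Leg 1→2: central angle 1.8098 rad, distance 11530.2 km.
Leg 2→3: central angle 1.6269 rad, distance 10365.0 km.
Total: 11530.2 + 10365.0 ≈ 21895 km.

21895 km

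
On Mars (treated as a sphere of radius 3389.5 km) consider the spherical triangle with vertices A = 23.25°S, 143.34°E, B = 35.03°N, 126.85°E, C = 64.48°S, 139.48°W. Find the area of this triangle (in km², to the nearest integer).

Side lengths (central angles): a = 2.1419, b = 1.1107, c = 1.0532 rad; semiperimeter s = 2.1529.
By l'Huilier's theorem, tan(E/4) = √[tan(s/2) tan((s−a)/2) tan((s−b)/2) tan((s−c)/2)], giving spherical excess E = 0.2389 rad.
Area = E·R² = 0.2389 × (3389.5)² ≈ 2744299 km².

2744299 km²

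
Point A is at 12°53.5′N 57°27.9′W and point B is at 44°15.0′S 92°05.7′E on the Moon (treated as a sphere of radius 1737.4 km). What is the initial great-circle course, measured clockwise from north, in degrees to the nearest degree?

Δλ = 149.560° = 2.6103 rad.
y = sin Δλ · cos φ₂ = (0.5066)(0.7163) = 0.3629
x = cos φ₁ sin φ₂ − sin φ₁ cos φ₂ cos Δλ = (0.9748)(-0.6978) − (0.2231)(0.7163)(-0.8622) = -0.5424
θ = atan2(y, x) = 146.22°, so the bearing is 146°.

146°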